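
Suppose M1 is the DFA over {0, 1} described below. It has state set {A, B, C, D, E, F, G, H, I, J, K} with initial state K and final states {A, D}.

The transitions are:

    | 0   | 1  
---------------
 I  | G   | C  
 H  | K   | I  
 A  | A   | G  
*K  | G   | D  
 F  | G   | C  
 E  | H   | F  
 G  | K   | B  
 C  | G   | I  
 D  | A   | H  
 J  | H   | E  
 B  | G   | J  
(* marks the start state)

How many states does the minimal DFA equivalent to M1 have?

4

Every state is reachable, so we keep all 11.
Start with accepting vs non-accepting: {A,D} | {B,C,E,F,G,H,I,J,K}.
On input 1, block {B,C,E,F,G,H,I,J,K} splits into {B,C,E,F,G,H,I,J} and {K}.
Refine {B,C,E,F,G,H,I,J} on symbol 0: members go to different blocks, giving {B,C,E,F,I,J} and {G,H}.
Stable partition: {A,D} | {B,C,E,F,I,J} | {K} | {G,H} — 4 equivalence classes.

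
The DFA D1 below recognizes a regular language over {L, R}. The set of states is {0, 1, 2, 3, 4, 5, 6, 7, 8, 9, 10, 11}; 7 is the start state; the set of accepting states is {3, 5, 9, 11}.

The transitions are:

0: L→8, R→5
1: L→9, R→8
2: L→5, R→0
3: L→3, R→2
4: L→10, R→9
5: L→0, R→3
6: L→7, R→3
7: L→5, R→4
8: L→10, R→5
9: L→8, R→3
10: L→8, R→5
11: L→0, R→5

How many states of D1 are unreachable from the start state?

No path from 7 leads to 1, 6, 11; the other 9 states are all reachable.

3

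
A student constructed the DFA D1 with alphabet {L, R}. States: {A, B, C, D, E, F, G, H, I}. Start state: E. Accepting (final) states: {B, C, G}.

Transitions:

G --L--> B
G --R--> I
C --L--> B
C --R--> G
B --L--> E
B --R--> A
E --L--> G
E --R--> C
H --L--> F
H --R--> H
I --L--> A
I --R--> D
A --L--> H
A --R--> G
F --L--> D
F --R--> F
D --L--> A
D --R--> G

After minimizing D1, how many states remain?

9

Every state is reachable, so we keep all 9.
Initial partition by acceptance: {B,C,G} | {A,D,E,F,H,I}.
On input L, block {B,C,G} splits into {C,G} and {B}.
Split {C,G} by δ(·,R) → {C} and {G}.
On input L, block {A,D,E,F,H,I} splits into {A,D,F,H,I} and {E}.
Split {A,D,F,H,I} by δ(·,R) → {F,H,I} and {A,D}.
On input L, block {F,H,I} splits into {F,I} and {H}.
On input R, block {F,I} splits into {F} and {I}.
On input L, block {A,D} splits into {A} and {D}.
The partition is now stable with 9 blocks: {C} | {F} | {B} | {G} | {E} | {A} | {H} | {I} | {D}.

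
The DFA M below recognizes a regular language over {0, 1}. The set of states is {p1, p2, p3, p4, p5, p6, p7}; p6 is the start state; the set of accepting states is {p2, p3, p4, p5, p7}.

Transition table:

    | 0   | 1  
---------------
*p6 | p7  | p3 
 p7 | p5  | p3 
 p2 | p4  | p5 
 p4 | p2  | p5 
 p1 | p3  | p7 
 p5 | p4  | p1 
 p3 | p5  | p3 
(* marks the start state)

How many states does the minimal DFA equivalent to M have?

Every state is reachable, so we keep all 7.
Initial partition by acceptance: {p2,p3,p4,p5,p7} | {p1,p6}.
Refine {p2,p3,p4,p5,p7} on symbol 1: members go to different blocks, giving {p2,p3,p4,p7} and {p5}.
Split {p2,p3,p4,p7} by δ(·,0) → {p2,p4} and {p3,p7}.
The partition is now stable with 4 blocks: {p2,p4} | {p1,p6} | {p5} | {p3,p7}.

4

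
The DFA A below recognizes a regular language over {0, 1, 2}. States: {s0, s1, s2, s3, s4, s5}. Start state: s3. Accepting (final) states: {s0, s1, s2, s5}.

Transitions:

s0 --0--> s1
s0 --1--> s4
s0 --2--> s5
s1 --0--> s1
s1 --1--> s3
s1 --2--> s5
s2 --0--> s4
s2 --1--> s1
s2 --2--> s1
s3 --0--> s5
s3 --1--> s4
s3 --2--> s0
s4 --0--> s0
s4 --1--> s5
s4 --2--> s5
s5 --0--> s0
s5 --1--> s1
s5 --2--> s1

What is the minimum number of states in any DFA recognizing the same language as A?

First remove the unreachable states {s2}; 5 states remain.
Start with accepting vs non-accepting: {s0,s1,s5} | {s3,s4}.
Split {s0,s1,s5} by δ(·,1) → {s0,s1} and {s5}.
On input 0, block {s3,s4} splits into {s3} and {s4}.
On input 1, block {s0,s1} splits into {s0} and {s1}.
The partition is now stable with 5 blocks: {s0} | {s3} | {s5} | {s4} | {s1}.

5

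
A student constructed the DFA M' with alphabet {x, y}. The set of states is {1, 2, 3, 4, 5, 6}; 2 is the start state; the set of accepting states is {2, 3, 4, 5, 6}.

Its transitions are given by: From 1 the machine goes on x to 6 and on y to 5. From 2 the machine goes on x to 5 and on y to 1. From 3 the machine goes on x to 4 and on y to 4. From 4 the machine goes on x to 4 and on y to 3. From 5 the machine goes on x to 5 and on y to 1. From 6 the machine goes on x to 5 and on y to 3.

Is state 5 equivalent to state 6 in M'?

No

Start with accepting vs non-accepting: {2,3,4,5,6} | {1}.
Refine {2,3,4,5,6} on symbol y: members go to different blocks, giving {3,4,6} and {2,5}.
On input x, block {3,4,6} splits into {3,4} and {6}.
The partition is now stable with 4 blocks: {3,4} | {1} | {2,5} | {6}.
5 and 6 end up in different blocks, so they are distinguishable. For instance, the string 'y' is accepted from only 6.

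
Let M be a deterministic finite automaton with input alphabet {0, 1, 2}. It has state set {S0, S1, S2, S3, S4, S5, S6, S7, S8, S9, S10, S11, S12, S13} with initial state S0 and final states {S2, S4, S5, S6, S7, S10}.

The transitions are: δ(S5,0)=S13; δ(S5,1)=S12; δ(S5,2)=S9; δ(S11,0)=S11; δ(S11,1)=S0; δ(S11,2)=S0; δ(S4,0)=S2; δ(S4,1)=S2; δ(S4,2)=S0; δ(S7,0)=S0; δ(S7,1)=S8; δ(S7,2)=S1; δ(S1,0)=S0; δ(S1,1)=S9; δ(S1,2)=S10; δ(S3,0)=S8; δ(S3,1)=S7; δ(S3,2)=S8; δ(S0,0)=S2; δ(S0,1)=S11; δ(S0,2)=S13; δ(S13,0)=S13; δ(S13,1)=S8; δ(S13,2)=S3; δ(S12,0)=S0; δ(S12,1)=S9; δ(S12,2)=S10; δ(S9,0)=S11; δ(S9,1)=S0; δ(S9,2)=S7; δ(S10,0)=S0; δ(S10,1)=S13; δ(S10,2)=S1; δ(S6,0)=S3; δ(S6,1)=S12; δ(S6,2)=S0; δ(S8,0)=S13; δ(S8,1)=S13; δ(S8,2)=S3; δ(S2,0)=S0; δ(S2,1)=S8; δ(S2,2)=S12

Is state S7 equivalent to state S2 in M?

First remove the unreachable states {S4,S5,S6}; 11 states remain.
Start with accepting vs non-accepting: {S2,S7,S10} | {S0,S1,S3,S8,S9,S11,S12,S13}.
Split {S0,S1,S3,S8,S9,S11,S12,S13} by δ(·,0) → {S1,S3,S8,S9,S11,S12,S13} and {S0}.
On input 0, block {S1,S3,S8,S9,S11,S12,S13} splits into {S3,S8,S9,S11,S13} and {S1,S12}.
On input 1, block {S3,S8,S9,S11,S13} splits into {S8,S13} and {S9,S11} and {S3}.
Split {S9,S11} by δ(·,2) → {S9} and {S11}.
No further refinement is possible. Final partition (7 blocks): {S2,S7,S10} | {S8,S13} | {S0} | {S1,S12} | {S9} | {S3} | {S11}.
S7 and S2 lie in the same block of the stable partition, so they are equivalent — no string distinguishes them.

Yes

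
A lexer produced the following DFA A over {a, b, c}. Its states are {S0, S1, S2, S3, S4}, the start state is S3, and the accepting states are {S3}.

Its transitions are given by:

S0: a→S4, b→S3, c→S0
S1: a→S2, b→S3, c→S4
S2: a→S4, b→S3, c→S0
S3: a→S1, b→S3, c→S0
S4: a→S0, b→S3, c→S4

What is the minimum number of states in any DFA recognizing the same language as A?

2

Start with accepting vs non-accepting: {S3} | {S0,S1,S2,S4}.
No further refinement is possible. Final partition (2 blocks): {S3} | {S0,S1,S2,S4}.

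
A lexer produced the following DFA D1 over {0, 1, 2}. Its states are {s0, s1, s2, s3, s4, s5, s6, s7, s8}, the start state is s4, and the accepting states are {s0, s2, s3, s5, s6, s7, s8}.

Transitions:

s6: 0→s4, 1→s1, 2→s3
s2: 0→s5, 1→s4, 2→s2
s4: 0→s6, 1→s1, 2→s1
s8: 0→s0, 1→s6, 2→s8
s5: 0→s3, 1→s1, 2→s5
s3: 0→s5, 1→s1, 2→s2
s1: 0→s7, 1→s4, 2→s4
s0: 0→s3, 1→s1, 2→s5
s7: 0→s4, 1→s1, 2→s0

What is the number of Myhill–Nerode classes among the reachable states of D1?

First remove the unreachable states {s8}; 8 states remain.
P0 = {s0,s2,s3,s5,s6,s7} | {s1,s4}.
Split {s0,s2,s3,s5,s6,s7} by δ(·,0) → {s0,s2,s3,s5} and {s6,s7}.
The partition is now stable with 3 blocks: {s0,s2,s3,s5} | {s1,s4} | {s6,s7}.

3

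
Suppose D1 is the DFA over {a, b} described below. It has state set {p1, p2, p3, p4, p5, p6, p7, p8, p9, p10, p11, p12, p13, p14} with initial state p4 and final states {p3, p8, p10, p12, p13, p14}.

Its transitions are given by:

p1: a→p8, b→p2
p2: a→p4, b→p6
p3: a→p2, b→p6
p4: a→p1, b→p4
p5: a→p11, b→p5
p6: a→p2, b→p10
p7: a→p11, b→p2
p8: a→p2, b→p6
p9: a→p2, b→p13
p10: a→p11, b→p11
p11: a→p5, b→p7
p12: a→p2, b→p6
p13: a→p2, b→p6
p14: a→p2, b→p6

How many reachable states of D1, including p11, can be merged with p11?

1

First remove the unreachable states {p3,p9,p12,p13,p14}; 9 states remain.
Initial partition by acceptance: {p8,p10} | {p1,p2,p4,p5,p6,p7,p11}.
Split {p1,p2,p4,p5,p6,p7,p11} by δ(·,a) → {p2,p4,p5,p6,p7,p11} and {p1}.
On input a, block {p2,p4,p5,p6,p7,p11} splits into {p2,p5,p6,p7,p11} and {p4}.
On input a, block {p2,p5,p6,p7,p11} splits into {p5,p6,p7,p11} and {p2}.
On input a, block {p8,p10} splits into {p8} and {p10}.
On input a, block {p5,p6,p7,p11} splits into {p5,p7,p11} and {p6}.
Refine {p5,p7,p11} on symbol b: members go to different blocks, giving {p5,p11} and {p7}.
On input b, block {p5,p11} splits into {p5} and {p11}.
No further refinement is possible. Final partition (9 blocks): {p8} | {p5} | {p1} | {p4} | {p2} | {p10} | {p6} | {p7} | {p11}.
State p11 belongs to the block {p11}, which has 1 states.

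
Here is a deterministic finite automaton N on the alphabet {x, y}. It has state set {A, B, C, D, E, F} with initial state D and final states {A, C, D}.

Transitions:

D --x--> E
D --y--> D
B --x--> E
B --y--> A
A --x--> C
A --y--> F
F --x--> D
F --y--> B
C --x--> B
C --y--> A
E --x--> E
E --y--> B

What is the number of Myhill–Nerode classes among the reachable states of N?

6

Every state is reachable, so we keep all 6.
Initial partition by acceptance: {A,C,D} | {B,E,F}.
Refine {A,C,D} on symbol x: members go to different blocks, giving {C,D} and {A}.
Split {C,D} by δ(·,y) → {C} and {D}.
Refine {B,E,F} on symbol x: members go to different blocks, giving {B,E} and {F}.
Split {B,E} by δ(·,y) → {B} and {E}.
Stable partition: {C} | {B} | {A} | {D} | {F} | {E} — 6 equivalence classes.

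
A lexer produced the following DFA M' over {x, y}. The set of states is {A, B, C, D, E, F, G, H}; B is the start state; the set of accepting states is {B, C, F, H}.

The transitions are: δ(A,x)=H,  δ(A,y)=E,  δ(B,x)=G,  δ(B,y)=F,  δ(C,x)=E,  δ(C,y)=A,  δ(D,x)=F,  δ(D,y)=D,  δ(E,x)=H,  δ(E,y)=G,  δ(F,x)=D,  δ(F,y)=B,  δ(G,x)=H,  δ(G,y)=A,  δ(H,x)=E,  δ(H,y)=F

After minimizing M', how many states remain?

2

States {C} cannot be reached from the start state, so discard them.
Start with accepting vs non-accepting: {B,F,H} | {A,D,E,G}.
No further refinement is possible. Final partition (2 blocks): {B,F,H} | {A,D,E,G}.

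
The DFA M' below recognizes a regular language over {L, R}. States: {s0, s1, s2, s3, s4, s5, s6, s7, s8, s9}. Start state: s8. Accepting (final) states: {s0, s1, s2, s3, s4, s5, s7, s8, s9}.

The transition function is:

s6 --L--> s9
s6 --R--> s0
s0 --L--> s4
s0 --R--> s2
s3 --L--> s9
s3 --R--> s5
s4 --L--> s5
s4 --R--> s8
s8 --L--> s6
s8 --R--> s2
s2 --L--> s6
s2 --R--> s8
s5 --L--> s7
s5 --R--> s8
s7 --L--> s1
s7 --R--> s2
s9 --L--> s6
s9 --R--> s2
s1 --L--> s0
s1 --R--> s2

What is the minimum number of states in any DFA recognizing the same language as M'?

States {s3} cannot be reached from the start state, so discard them.
Initial partition by acceptance: {s0,s1,s2,s4,s5,s7,s8,s9} | {s6}.
On input L, block {s0,s1,s2,s4,s5,s7,s8,s9} splits into {s0,s1,s4,s5,s7} and {s2,s8,s9}.
Stable partition: {s0,s1,s4,s5,s7} | {s6} | {s2,s8,s9} — 3 equivalence classes.

3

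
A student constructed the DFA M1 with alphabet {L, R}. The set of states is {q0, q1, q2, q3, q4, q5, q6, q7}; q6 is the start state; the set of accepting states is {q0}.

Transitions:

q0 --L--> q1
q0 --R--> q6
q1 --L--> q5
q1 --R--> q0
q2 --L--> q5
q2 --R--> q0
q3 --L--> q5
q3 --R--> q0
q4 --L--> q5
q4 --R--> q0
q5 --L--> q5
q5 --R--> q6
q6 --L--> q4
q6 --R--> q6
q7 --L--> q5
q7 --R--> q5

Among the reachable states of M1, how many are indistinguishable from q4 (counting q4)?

2

Reachable states from the start: {q0,q1,q4,q5,q6}. Unreachable: {q2,q3,q7} — drop them.
Start with accepting vs non-accepting: {q0} | {q1,q4,q5,q6}.
Split {q1,q4,q5,q6} by δ(·,R) → {q1,q4} and {q5,q6}.
Refine {q5,q6} on symbol L: members go to different blocks, giving {q5} and {q6}.
The partition is now stable with 4 blocks: {q0} | {q1,q4} | {q5} | {q6}.
State q4 belongs to the block {q1,q4}, which has 2 states.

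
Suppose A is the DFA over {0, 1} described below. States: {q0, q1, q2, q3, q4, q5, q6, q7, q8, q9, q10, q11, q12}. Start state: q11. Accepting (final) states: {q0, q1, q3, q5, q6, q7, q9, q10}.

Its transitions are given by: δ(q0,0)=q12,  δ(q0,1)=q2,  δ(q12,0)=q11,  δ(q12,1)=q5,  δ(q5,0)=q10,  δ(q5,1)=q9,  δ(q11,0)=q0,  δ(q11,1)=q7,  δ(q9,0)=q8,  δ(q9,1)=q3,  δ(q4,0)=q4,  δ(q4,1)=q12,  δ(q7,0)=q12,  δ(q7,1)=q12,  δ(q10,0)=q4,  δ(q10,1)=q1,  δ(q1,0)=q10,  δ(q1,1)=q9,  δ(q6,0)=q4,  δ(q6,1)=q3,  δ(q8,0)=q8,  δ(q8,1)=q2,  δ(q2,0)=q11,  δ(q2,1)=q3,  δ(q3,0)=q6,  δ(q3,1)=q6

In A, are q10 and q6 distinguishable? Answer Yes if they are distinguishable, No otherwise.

No

All states are reachable from the start state.
P0 = {q0,q1,q3,q5,q6,q7,q9,q10} | {q2,q4,q8,q11,q12}.
Split {q0,q1,q3,q5,q6,q7,q9,q10} by δ(·,0) → {q0,q6,q7,q9,q10} and {q1,q3,q5}.
Split {q0,q6,q7,q9,q10} by δ(·,1) → {q6,q9,q10} and {q0,q7}.
Refine {q2,q4,q8,q11,q12} on symbol 0: members go to different blocks, giving {q2,q4,q8,q12} and {q11}.
Split {q2,q4,q8,q12} by δ(·,0) → {q2,q12} and {q4,q8}.
The partition is now stable with 6 blocks: {q6,q9,q10} | {q2,q12} | {q1,q3,q5} | {q0,q7} | {q11} | {q4,q8}.
q10 and q6 lie in the same block of the stable partition, so they are equivalent — no string distinguishes them.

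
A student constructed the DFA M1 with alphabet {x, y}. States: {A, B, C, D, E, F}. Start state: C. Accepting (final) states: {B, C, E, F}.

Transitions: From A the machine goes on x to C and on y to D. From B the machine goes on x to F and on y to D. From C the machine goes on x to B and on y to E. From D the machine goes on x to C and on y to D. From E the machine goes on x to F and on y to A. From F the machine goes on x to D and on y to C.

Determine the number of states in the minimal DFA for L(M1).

4

All states are reachable from the start state.
P0 = {B,C,E,F} | {A,D}.
Split {B,C,E,F} by δ(·,x) → {B,C,E} and {F}.
Refine {B,C,E} on symbol x: members go to different blocks, giving {B,E} and {C}.
No further refinement is possible. Final partition (4 blocks): {B,E} | {A,D} | {F} | {C}.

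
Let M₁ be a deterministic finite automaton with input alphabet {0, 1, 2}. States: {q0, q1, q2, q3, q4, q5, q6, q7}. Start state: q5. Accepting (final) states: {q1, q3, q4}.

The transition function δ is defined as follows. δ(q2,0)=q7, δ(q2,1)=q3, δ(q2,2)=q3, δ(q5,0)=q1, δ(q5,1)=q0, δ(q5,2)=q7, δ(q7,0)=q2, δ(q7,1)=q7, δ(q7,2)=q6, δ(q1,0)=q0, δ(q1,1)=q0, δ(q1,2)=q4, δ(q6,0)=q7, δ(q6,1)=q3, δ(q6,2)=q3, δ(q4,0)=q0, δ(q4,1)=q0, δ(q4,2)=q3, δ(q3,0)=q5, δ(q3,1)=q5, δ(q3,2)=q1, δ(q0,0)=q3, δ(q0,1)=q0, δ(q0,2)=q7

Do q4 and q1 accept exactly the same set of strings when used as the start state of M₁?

Yes

Every state is reachable, so we keep all 8.
Start with accepting vs non-accepting: {q1,q3,q4} | {q0,q2,q5,q6,q7}.
Split {q0,q2,q5,q6,q7} by δ(·,0) → {q2,q6,q7} and {q0,q5}.
Split {q2,q6,q7} by δ(·,1) → {q2,q6} and {q7}.
The partition is now stable with 4 blocks: {q1,q3,q4} | {q2,q6} | {q0,q5} | {q7}.
q4 and q1 lie in the same block of the stable partition, so they are equivalent — no string distinguishes them.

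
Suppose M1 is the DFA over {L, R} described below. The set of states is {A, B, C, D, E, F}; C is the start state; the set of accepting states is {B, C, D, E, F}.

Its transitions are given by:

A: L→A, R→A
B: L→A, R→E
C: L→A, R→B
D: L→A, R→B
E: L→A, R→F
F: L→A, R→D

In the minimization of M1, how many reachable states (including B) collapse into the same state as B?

Every state is reachable, so we keep all 6.
Start with accepting vs non-accepting: {B,C,D,E,F} | {A}.
No further refinement is possible. Final partition (2 blocks): {B,C,D,E,F} | {A}.
The equivalence class containing B is {B,C,D,E,F}, of size 5.

5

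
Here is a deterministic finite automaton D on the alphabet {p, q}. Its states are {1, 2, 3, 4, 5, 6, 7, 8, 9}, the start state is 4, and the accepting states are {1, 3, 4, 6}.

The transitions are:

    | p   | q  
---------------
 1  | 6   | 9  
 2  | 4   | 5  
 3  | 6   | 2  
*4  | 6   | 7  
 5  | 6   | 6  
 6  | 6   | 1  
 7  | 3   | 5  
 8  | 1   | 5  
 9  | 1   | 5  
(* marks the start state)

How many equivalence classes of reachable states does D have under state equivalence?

4

Reachable states from the start: {1,2,3,4,5,6,7,9}. Unreachable: {8} — drop them.
Initial partition by acceptance: {1,3,4,6} | {2,5,7,9}.
On input q, block {1,3,4,6} splits into {1,3,4} and {6}.
Refine {2,5,7,9} on symbol p: members go to different blocks, giving {2,7,9} and {5}.
Stable partition: {1,3,4} | {2,7,9} | {6} | {5} — 4 equivalence classes.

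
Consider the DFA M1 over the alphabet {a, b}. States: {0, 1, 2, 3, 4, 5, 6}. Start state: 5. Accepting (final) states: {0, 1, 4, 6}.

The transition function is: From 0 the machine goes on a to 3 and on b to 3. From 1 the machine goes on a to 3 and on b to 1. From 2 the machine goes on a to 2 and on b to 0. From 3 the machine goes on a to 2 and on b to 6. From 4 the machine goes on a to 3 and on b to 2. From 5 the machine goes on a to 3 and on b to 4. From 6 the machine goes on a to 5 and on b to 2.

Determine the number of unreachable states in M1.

Starting at 5 and following transitions, the reachable set is {0, 2, 3, 4, 5, 6}. That leaves 1 unreachable — 1 in total.

1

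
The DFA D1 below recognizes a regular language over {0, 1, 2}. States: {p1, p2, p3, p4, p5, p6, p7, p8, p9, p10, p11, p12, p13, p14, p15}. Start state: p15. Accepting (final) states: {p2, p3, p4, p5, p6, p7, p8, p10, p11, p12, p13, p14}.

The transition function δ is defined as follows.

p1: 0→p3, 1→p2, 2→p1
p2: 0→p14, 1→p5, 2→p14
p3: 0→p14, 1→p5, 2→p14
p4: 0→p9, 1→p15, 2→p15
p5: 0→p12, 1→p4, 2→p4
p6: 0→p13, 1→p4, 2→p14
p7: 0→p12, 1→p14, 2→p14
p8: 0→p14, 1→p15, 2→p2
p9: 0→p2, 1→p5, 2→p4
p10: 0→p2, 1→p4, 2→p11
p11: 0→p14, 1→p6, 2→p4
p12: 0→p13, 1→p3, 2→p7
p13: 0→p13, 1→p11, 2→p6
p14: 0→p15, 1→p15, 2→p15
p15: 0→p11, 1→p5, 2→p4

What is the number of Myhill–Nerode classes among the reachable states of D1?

5

Reachable states from the start: {p2,p3,p4,p5,p6,p7,p9,p11,p12,p13,p14,p15}. Unreachable: {p1,p8,p10} — drop them.
Initial partition by acceptance: {p2,p3,p4,p5,p6,p7,p11,p12,p13,p14} | {p9,p15}.
Split {p2,p3,p4,p5,p6,p7,p11,p12,p13,p14} by δ(·,0) → {p2,p3,p5,p6,p7,p11,p12,p13} and {p4,p14}.
Split {p2,p3,p5,p6,p7,p11,p12,p13} by δ(·,0) → {p5,p6,p7,p12,p13} and {p2,p3,p11}.
On input 1, block {p5,p6,p7,p12,p13} splits into {p5,p6,p7} and {p12,p13}.
Stable partition: {p5,p6,p7} | {p9,p15} | {p4,p14} | {p2,p3,p11} | {p12,p13} — 5 equivalence classes.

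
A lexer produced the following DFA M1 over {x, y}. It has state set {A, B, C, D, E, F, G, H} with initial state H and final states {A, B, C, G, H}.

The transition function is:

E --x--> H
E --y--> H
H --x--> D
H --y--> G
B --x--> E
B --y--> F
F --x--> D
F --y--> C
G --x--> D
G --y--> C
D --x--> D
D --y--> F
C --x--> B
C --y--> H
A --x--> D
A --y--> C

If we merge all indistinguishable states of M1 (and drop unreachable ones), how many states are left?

States {A} cannot be reached from the start state, so discard them.
P0 = {B,C,G,H} | {D,E,F}.
Refine {B,C,G,H} on symbol x: members go to different blocks, giving {B,G,H} and {C}.
Refine {B,G,H} on symbol y: members go to different blocks, giving {B} and {G} and {H}.
On input x, block {D,E,F} splits into {D,F} and {E}.
Refine {D,F} on symbol y: members go to different blocks, giving {D} and {F}.
The partition is now stable with 7 blocks: {B} | {D} | {C} | {G} | {H} | {E} | {F}.

7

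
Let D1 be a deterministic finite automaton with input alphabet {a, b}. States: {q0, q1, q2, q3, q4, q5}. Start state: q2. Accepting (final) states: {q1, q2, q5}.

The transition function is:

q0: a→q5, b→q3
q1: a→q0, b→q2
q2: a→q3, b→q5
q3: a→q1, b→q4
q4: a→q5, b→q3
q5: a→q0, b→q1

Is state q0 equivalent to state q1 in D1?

No

Initial partition by acceptance: {q1,q2,q5} | {q0,q3,q4}.
Stable partition: {q1,q2,q5} | {q0,q3,q4} — 2 equivalence classes.
q0 and q1 end up in different blocks, so they are distinguishable. For instance, the string 'ε' is accepted from only q1.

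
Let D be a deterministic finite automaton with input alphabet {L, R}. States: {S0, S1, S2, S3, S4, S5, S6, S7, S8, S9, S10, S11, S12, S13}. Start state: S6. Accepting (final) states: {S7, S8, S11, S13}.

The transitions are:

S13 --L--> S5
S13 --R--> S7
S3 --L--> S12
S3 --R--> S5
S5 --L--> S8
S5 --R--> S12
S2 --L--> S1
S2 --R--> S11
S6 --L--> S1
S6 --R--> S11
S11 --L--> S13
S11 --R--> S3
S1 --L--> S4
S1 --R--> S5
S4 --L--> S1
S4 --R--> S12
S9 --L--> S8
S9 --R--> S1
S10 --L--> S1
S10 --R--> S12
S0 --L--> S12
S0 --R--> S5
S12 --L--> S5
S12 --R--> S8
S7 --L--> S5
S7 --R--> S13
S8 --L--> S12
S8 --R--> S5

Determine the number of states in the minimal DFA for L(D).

9

Reachable states from the start: {S1,S3,S4,S5,S6,S7,S8,S11,S12,S13}. Unreachable: {S0,S2,S9,S10} — drop them.
Start with accepting vs non-accepting: {S7,S8,S11,S13} | {S1,S3,S4,S5,S6,S12}.
Refine {S7,S8,S11,S13} on symbol L: members go to different blocks, giving {S7,S8,S13} and {S11}.
On input R, block {S7,S8,S13} splits into {S7,S13} and {S8}.
On input L, block {S1,S3,S4,S5,S6,S12} splits into {S1,S3,S4,S6,S12} and {S5}.
Refine {S1,S3,S4,S6,S12} on symbol L: members go to different blocks, giving {S1,S3,S4,S6} and {S12}.
Refine {S1,S3,S4,S6} on symbol L: members go to different blocks, giving {S1,S4,S6} and {S3}.
Split {S1,S4,S6} by δ(·,R) → {S1} and {S4} and {S6}.
No further refinement is possible. Final partition (9 blocks): {S7,S13} | {S1} | {S11} | {S8} | {S5} | {S12} | {S3} | {S4} | {S6}.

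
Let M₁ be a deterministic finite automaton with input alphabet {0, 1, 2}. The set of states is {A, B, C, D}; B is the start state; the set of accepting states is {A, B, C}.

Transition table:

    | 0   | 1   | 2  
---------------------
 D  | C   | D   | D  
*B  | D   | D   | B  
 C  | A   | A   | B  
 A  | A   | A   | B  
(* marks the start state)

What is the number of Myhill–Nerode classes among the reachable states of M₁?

All states are reachable from the start state.
P0 = {A,B,C} | {D}.
Refine {A,B,C} on symbol 0: members go to different blocks, giving {A,C} and {B}.
Stable partition: {A,C} | {D} | {B} — 3 equivalence classes.

3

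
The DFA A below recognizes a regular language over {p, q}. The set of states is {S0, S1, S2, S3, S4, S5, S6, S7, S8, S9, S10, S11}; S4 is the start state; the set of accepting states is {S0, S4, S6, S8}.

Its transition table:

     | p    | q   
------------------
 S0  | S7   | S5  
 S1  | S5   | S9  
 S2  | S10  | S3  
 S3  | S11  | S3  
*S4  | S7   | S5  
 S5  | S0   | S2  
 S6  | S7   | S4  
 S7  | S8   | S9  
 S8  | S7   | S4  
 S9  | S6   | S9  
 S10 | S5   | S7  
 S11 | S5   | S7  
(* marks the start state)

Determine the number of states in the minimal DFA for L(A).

6

First remove the unreachable states {S1}; 11 states remain.
P0 = {S0,S4,S6,S8} | {S2,S3,S5,S7,S9,S10,S11}.
Split {S0,S4,S6,S8} by δ(·,q) → {S0,S4} and {S6,S8}.
On input p, block {S2,S3,S5,S7,S9,S10,S11} splits into {S2,S3,S10,S11} and {S7,S9} and {S5}.
On input p, block {S2,S3,S10,S11} splits into {S2,S3} and {S10,S11}.
No further refinement is possible. Final partition (6 blocks): {S0,S4} | {S2,S3} | {S6,S8} | {S7,S9} | {S5} | {S10,S11}.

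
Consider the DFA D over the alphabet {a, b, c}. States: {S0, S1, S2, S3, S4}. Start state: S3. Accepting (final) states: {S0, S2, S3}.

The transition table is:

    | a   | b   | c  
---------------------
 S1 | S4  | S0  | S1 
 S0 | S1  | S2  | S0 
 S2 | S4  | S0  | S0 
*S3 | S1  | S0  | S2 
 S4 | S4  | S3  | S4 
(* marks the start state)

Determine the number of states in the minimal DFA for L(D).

2

Initial partition by acceptance: {S0,S2,S3} | {S1,S4}.
Stable partition: {S0,S2,S3} | {S1,S4} — 2 equivalence classes.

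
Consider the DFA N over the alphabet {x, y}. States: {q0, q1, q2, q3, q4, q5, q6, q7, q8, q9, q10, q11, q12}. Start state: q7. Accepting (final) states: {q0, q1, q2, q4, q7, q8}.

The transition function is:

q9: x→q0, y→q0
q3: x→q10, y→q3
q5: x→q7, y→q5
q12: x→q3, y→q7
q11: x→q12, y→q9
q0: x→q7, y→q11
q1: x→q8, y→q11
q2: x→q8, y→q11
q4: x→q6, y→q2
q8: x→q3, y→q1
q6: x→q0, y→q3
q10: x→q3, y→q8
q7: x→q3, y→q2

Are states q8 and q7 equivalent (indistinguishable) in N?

First remove the unreachable states {q4,q5,q6}; 10 states remain.
Start with accepting vs non-accepting: {q0,q1,q2,q7,q8} | {q3,q9,q10,q11,q12}.
On input x, block {q0,q1,q2,q7,q8} splits into {q0,q1,q2} and {q7,q8}.
Refine {q3,q9,q10,q11,q12} on symbol x: members go to different blocks, giving {q3,q10,q11,q12} and {q9}.
Refine {q3,q10,q11,q12} on symbol y: members go to different blocks, giving {q10,q12} and {q3} and {q11}.
The partition is now stable with 6 blocks: {q0,q1,q2} | {q10,q12} | {q7,q8} | {q9} | {q3} | {q11}.
q8 and q7 lie in the same block of the stable partition, so they are equivalent — no string distinguishes them.

Yes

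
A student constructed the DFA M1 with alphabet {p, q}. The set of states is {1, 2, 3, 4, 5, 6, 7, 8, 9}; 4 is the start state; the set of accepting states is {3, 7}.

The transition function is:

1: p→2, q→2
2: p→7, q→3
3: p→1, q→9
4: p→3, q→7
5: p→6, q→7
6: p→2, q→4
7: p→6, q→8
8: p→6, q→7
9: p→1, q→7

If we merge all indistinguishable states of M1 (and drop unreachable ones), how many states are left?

First remove the unreachable states {5}; 8 states remain.
Start with accepting vs non-accepting: {3,7} | {1,2,4,6,8,9}.
On input p, block {1,2,4,6,8,9} splits into {1,6,8,9} and {2,4}.
On input p, block {1,6,8,9} splits into {1,6} and {8,9}.
No further refinement is possible. Final partition (4 blocks): {3,7} | {1,6} | {2,4} | {8,9}.

4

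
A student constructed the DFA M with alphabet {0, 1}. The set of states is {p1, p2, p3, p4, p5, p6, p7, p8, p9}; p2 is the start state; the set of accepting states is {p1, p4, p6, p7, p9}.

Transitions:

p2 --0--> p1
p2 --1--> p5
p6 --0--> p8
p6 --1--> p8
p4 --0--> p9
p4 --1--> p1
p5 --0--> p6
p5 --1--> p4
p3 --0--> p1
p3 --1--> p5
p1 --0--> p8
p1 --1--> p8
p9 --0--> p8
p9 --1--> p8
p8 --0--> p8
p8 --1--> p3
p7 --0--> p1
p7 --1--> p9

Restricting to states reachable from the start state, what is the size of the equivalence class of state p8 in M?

Reachable states from the start: {p1,p2,p3,p4,p5,p6,p8,p9}. Unreachable: {p7} — drop them.
Initial partition by acceptance: {p1,p4,p6,p9} | {p2,p3,p5,p8}.
Split {p1,p4,p6,p9} by δ(·,0) → {p1,p6,p9} and {p4}.
Refine {p2,p3,p5,p8} on symbol 0: members go to different blocks, giving {p2,p3,p5} and {p8}.
Split {p2,p3,p5} by δ(·,1) → {p2,p3} and {p5}.
Stable partition: {p1,p6,p9} | {p2,p3} | {p4} | {p8} | {p5} — 5 equivalence classes.
State p8 belongs to the block {p8}, which has 1 states.

1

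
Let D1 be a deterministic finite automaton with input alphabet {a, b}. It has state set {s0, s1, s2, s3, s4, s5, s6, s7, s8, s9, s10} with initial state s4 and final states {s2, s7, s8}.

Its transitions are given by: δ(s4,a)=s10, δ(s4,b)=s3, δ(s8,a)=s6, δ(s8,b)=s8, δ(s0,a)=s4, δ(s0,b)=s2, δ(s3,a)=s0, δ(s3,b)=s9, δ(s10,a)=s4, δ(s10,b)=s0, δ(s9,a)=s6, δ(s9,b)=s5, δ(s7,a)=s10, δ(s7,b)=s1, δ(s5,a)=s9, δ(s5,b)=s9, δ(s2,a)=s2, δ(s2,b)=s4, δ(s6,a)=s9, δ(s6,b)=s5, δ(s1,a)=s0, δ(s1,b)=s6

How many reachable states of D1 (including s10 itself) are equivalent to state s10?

States {s1,s7,s8} cannot be reached from the start state, so discard them.
P0 = {s2} | {s0,s3,s4,s5,s6,s9,s10}.
Refine {s0,s3,s4,s5,s6,s9,s10} on symbol b: members go to different blocks, giving {s3,s4,s5,s6,s9,s10} and {s0}.
Refine {s3,s4,s5,s6,s9,s10} on symbol a: members go to different blocks, giving {s4,s5,s6,s9,s10} and {s3}.
Split {s4,s5,s6,s9,s10} by δ(·,b) → {s5,s6,s9} and {s4} and {s10}.
No further refinement is possible. Final partition (6 blocks): {s2} | {s5,s6,s9} | {s0} | {s3} | {s4} | {s10}.
State s10 belongs to the block {s10}, which has 1 states.

1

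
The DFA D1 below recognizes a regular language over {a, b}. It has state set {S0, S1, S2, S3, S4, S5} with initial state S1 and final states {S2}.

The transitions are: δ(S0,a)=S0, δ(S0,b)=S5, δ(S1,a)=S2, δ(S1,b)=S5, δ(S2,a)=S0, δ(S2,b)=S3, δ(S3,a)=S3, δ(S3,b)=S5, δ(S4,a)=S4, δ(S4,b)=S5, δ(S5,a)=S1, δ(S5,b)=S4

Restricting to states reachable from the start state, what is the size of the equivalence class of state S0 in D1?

3

All states are reachable from the start state.
P0 = {S2} | {S0,S1,S3,S4,S5}.
On input a, block {S0,S1,S3,S4,S5} splits into {S0,S3,S4,S5} and {S1}.
Split {S0,S3,S4,S5} by δ(·,a) → {S0,S3,S4} and {S5}.
No further refinement is possible. Final partition (4 blocks): {S2} | {S0,S3,S4} | {S1} | {S5}.
State S0 belongs to the block {S0,S3,S4}, which has 3 states.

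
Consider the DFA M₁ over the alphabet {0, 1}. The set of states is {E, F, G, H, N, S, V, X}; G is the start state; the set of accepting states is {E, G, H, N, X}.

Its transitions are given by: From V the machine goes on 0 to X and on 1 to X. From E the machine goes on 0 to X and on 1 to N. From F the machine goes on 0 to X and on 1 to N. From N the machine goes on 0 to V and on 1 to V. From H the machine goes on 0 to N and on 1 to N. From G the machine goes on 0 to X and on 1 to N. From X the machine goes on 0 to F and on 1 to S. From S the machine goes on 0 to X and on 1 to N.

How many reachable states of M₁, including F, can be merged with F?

3

Reachable states from the start: {F,G,N,S,V,X}. Unreachable: {E,H} — drop them.
P0 = {G,N,X} | {F,S,V}.
Refine {G,N,X} on symbol 0: members go to different blocks, giving {N,X} and {G}.
No further refinement is possible. Final partition (3 blocks): {N,X} | {F,S,V} | {G}.
State F belongs to the block {F,S,V}, which has 3 states.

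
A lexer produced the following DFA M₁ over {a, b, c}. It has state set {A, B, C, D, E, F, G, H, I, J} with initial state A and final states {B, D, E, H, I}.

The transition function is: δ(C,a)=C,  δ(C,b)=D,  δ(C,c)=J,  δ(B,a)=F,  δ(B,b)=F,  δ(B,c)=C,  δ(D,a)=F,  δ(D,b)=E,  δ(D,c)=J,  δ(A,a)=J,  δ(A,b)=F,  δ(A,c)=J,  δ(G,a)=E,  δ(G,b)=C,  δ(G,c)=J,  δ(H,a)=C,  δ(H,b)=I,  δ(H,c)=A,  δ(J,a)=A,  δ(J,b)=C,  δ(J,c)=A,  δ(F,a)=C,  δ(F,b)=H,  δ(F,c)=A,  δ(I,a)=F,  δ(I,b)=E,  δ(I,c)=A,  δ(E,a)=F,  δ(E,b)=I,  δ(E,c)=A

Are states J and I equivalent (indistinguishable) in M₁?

First remove the unreachable states {B,G}; 8 states remain.
Initial partition by acceptance: {D,E,H,I} | {A,C,F,J}.
On input b, block {A,C,F,J} splits into {A,J} and {C,F}.
The partition is now stable with 3 blocks: {D,E,H,I} | {A,J} | {C,F}.
J and I end up in different blocks, so they are distinguishable. For instance, the string 'ε' is accepted from only I.

No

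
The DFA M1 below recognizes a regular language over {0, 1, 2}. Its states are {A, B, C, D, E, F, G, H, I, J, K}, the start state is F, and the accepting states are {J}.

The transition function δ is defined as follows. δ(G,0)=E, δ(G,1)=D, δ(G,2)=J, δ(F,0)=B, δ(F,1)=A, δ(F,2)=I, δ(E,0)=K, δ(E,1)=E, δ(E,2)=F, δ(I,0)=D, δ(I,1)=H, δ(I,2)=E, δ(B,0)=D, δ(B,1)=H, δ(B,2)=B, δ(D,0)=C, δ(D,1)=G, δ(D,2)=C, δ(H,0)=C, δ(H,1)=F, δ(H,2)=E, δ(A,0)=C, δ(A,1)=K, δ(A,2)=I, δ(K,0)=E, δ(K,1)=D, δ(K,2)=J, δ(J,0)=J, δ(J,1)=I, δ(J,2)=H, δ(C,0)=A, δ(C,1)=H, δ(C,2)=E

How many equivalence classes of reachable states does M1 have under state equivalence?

All states are reachable from the start state.
Start with accepting vs non-accepting: {J} | {A,B,C,D,E,F,G,H,I,K}.
Refine {A,B,C,D,E,F,G,H,I,K} on symbol 2: members go to different blocks, giving {A,B,C,D,E,F,H,I} and {G,K}.
On input 0, block {A,B,C,D,E,F,H,I} splits into {A,B,C,D,F,H,I} and {E}.
Split {A,B,C,D,F,H,I} by δ(·,1) → {B,C,F,H,I} and {A,D}.
On input 0, block {B,C,F,H,I} splits into {B,C,I} and {F,H}.
Refine {B,C,I} on symbol 2: members go to different blocks, giving {C,I} and {B}.
On input 0, block {F,H} splits into {F} and {H}.
The partition is now stable with 8 blocks: {J} | {C,I} | {G,K} | {E} | {A,D} | {F} | {B} | {H}.

8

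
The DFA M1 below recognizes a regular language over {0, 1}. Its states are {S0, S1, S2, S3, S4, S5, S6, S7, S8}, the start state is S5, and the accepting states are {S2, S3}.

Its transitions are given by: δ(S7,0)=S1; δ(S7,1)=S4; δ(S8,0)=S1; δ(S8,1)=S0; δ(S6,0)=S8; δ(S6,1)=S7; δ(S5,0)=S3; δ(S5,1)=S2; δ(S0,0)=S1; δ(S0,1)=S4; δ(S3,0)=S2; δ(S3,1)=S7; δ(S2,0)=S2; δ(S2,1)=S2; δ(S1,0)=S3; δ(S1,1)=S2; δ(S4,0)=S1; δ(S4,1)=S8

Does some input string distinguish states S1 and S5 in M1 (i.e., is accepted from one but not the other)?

No

Reachable states from the start: {S0,S1,S2,S3,S4,S5,S7,S8}. Unreachable: {S6} — drop them.
P0 = {S2,S3} | {S0,S1,S4,S5,S7,S8}.
On input 1, block {S2,S3} splits into {S2} and {S3}.
Refine {S0,S1,S4,S5,S7,S8} on symbol 0: members go to different blocks, giving {S0,S4,S7,S8} and {S1,S5}.
Stable partition: {S2} | {S0,S4,S7,S8} | {S3} | {S1,S5} — 4 equivalence classes.
S1 and S5 lie in the same block of the stable partition, so they are equivalent — no string distinguishes them.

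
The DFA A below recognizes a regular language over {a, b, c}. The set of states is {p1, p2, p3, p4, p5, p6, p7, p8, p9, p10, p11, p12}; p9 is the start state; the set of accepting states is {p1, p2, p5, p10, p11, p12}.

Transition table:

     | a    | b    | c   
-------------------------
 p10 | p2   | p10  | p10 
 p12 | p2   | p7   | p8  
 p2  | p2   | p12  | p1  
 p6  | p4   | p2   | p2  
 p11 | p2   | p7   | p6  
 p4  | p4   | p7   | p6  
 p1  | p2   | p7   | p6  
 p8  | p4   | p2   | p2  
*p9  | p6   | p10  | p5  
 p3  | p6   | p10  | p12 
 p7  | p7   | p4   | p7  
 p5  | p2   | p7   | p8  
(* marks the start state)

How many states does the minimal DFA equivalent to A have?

First remove the unreachable states {p3,p11}; 10 states remain.
Start with accepting vs non-accepting: {p1,p2,p5,p10,p12} | {p4,p6,p7,p8,p9}.
Split {p1,p2,p5,p10,p12} by δ(·,b) → {p1,p5,p12} and {p2,p10}.
On input b, block {p4,p6,p7,p8,p9} splits into {p6,p8,p9} and {p4,p7}.
Refine {p6,p8,p9} on symbol a: members go to different blocks, giving {p6,p8} and {p9}.
Split {p2,p10} by δ(·,b) → {p2} and {p10}.
On input c, block {p4,p7} splits into {p4} and {p7}.
The partition is now stable with 7 blocks: {p1,p5,p12} | {p6,p8} | {p2} | {p4} | {p9} | {p10} | {p7}.

7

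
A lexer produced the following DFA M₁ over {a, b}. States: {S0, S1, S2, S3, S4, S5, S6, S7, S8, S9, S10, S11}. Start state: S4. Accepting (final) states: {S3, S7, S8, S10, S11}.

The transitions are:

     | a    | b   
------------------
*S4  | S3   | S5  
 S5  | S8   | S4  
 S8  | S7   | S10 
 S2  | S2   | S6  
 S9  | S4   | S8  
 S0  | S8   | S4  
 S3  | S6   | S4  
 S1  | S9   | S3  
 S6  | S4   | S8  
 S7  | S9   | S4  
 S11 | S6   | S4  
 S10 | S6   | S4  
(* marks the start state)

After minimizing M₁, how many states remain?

5

States {S0,S1,S2,S11} cannot be reached from the start state, so discard them.
Start with accepting vs non-accepting: {S3,S7,S8,S10} | {S4,S5,S6,S9}.
On input a, block {S3,S7,S8,S10} splits into {S3,S7,S10} and {S8}.
On input a, block {S4,S5,S6,S9} splits into {S6,S9} and {S4} and {S5}.
No further refinement is possible. Final partition (5 blocks): {S3,S7,S10} | {S6,S9} | {S8} | {S4} | {S5}.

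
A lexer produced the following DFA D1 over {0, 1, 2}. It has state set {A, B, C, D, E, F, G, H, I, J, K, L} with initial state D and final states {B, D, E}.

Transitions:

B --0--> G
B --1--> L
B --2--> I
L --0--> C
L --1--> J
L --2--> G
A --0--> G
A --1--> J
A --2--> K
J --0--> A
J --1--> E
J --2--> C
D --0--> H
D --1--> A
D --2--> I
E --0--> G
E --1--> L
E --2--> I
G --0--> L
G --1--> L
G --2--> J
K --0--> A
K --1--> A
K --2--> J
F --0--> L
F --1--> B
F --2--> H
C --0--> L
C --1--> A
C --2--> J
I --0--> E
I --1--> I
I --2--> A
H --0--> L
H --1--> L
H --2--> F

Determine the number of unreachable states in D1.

Exploring from D, all states are eventually visited, so none are unreachable.

0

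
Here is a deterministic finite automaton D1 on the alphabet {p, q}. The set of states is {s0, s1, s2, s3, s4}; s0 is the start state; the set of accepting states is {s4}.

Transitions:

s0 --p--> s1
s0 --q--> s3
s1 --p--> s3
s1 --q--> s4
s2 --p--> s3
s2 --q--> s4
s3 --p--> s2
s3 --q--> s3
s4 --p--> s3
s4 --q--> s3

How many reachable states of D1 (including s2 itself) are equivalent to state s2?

2

Initial partition by acceptance: {s4} | {s0,s1,s2,s3}.
On input q, block {s0,s1,s2,s3} splits into {s0,s3} and {s1,s2}.
Stable partition: {s4} | {s0,s3} | {s1,s2} — 3 equivalence classes.
The equivalence class containing s2 is {s1,s2}, of size 2.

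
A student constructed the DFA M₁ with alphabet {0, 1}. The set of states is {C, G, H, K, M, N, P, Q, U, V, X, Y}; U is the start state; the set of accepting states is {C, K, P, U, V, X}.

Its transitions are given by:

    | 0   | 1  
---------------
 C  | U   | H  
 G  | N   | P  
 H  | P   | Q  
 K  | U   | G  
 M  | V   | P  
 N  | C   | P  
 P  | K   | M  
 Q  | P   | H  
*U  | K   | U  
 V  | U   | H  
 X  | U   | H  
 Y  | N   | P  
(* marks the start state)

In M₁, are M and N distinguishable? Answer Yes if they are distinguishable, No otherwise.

First remove the unreachable states {X,Y}; 10 states remain.
Start with accepting vs non-accepting: {C,K,P,U,V} | {G,H,M,N,Q}.
On input 1, block {C,K,P,U,V} splits into {C,K,P,V} and {U}.
On input 0, block {C,K,P,V} splits into {C,K,V} and {P}.
Split {G,H,M,N,Q} by δ(·,0) → {H,Q} and {M,N} and {G}.
Split {C,K,V} by δ(·,1) → {C,V} and {K}.
Stable partition: {C,V} | {H,Q} | {U} | {P} | {M,N} | {G} | {K} — 7 equivalence classes.
M and N lie in the same block of the stable partition, so they are equivalent — no string distinguishes them.

No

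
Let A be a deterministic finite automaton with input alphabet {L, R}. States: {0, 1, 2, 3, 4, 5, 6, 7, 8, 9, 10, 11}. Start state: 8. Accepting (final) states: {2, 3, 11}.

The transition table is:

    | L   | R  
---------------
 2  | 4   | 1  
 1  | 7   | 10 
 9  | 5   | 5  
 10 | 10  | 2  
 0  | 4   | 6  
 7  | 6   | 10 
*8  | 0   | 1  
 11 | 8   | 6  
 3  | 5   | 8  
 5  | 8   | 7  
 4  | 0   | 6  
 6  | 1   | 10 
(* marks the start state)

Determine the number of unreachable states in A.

Starting at 8 and following transitions, the reachable set is {0, 1, 2, 4, 6, 7, 8, 10}. That leaves 3, 5, 9, 11 unreachable — 4 in total.

4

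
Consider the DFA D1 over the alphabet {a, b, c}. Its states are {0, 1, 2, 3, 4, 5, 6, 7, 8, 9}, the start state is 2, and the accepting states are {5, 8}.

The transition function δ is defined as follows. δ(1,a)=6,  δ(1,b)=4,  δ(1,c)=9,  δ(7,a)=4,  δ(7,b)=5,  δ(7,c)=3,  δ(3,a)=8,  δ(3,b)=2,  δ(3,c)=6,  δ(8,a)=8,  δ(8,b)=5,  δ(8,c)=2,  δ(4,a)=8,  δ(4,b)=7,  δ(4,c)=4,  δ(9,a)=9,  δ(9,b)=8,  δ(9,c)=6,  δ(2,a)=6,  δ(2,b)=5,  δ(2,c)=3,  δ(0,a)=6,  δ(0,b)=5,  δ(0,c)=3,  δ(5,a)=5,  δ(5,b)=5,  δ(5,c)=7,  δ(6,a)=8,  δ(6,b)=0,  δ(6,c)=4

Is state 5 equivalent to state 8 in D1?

States {1,9} cannot be reached from the start state, so discard them.
P0 = {5,8} | {0,2,3,4,6,7}.
Refine {0,2,3,4,6,7} on symbol a: members go to different blocks, giving {0,2,7} and {3,4,6}.
Stable partition: {5,8} | {0,2,7} | {3,4,6} — 3 equivalence classes.
5 and 8 lie in the same block of the stable partition, so they are equivalent — no string distinguishes them.

Yes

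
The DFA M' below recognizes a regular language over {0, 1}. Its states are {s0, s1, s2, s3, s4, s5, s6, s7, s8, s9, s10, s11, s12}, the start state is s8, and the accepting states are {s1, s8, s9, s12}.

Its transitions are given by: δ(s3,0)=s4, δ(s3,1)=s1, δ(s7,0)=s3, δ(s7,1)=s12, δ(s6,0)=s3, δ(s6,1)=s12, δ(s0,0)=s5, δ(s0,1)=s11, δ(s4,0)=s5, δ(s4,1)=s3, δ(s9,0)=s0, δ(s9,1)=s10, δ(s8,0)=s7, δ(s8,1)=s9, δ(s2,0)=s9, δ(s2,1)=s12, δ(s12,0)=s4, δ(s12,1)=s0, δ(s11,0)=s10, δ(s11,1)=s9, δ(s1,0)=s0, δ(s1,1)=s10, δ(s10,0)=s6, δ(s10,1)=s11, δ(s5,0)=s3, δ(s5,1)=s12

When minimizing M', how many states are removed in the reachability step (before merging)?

1

BFS from s8 reaches {s0, s1, s3, s4, s5, s6, s7, s8, s9, s10, s11, s12}; the 1 state(s) s2 are never visited.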